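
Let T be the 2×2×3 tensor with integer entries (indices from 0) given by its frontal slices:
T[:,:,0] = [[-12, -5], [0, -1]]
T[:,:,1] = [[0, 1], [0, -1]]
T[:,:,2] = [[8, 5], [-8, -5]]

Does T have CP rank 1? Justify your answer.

The mode-3 unfolding of T (rows indexed by k, columns by (i,j) = (0,0), (0,1), (1,0), (1,1)) is [[-12, -5, 0, -1], [0, 1, 0, -1], [8, 5, -8, -5]].
There the 3×3 minor on rows k ∈ {0, 1, 2}, columns (i,j) ∈ {(0,0), (0,1), (1,0)} is det [[-12, -5, 0], [0, 1, 0], [8, 5, -8]] = 96 ≠ 0, so this unfolding has rank ≥ 3; CP rank is at least every unfolding rank, so rank(T) ≥ 3.
In particular rank(T) ≥ 3 > 1, so T is not rank-1.

No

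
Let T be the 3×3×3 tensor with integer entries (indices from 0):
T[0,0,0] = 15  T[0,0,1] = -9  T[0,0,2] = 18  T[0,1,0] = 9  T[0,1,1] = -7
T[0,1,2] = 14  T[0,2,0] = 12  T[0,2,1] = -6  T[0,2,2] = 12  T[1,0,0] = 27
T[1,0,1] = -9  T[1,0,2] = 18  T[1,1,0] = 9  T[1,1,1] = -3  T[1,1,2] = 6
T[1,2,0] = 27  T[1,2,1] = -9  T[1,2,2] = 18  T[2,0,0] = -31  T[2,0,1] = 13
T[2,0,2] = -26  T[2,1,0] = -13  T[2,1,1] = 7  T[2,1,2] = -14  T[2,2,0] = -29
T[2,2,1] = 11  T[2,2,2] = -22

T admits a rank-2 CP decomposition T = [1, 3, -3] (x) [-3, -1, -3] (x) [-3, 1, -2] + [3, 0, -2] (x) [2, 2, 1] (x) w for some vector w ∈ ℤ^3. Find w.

w = [1, -1, 2]

Subtract the known terms from T to get the rank-1 residual R = [3, 0, -2] (x) [2, 2, 1] (x) w, so R[i,j,k] = a[i]·b[j]·w[k]. Pick indices with nonzero a[0]·b[0] = (3)·(2) = 6. Only the fibre through (0,0,·) is needed: R[0,0,:] = T[0,0,:] − Σₗ aₗ[0]bₗ[0]cₗ = [15, -9, 18] − (1)·(-3)·[-3, 1, -2] = [6, -6, 12]. Then w[k] = R[0,0,k] / 6 for each k, giving w = [6, -6, 12] / 6 = [1, -1, 2].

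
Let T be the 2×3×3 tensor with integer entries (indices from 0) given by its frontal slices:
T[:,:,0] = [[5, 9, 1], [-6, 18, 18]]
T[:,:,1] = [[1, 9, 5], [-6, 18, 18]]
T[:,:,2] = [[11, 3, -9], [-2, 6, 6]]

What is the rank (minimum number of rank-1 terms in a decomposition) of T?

2

Lower bound: the mode-3 unfolding of T (rows indexed by k, columns by (i,j) = (0,0), (0,1), (0,2), (1,0), (1,1), (1,2)) is [[5, 9, 1, -6, 18, 18], [1, 9, 5, -6, 18, 18], [11, 3, -9, -2, 6, 6]].
There the 2×2 minor on rows k ∈ {0, 1}, columns (i,j) ∈ {(0,0), (0,1)} is det [[5, 9], [1, 9]] = 36 ≠ 0, so this unfolding has rank ≥ 2; CP rank is at least every unfolding rank, so rank(T) ≥ 2. (This is only a lower bound: in general the CP rank may exceed every unfolding rank, so we still need to exhibit 2 rank-1 terms summing to T.)
Upper bound — finding two terms. Write S_k = T[:,:,k] for the frontal slices: S₀ = [[5, 9, 1], [-6, 18, 18]], S₁ = [[1, 9, 5], [-6, 18, 18]], S₂ = [[11, 3, -9], [-2, 6, 6]].
If T = a₁ ⊗ b₁ ⊗ c₁ + a₂ ⊗ b₂ ⊗ c₂ then each S_k = c₁[k]·a₁b₁ᵀ + c₂[k]·a₂b₂ᵀ. S₀ and S₁ are linearly independent, so a₁b₁ᵀ and a₂b₂ᵀ must span the same plane of matrices: they are the rank-1 matrices of the form x·S₀ + y·S₁.
The 2×2 minor of x·S₀ + y·S₁ on rows {0,1}, columns {0,1} is 144·x² + 216·xy + 72·y² = 72·(x + y)(2·x + y), vanishing at (x:y) = (1:-1) and (1:-2).
M₁ = S₀ − S₁ = [[4, 0, -4], [0, 0, 0]] = 4·[1, 0][1, 0, -1]ᵀ and M₂ = S₀ − 2·S₁ = [[3, -9, -9], [6, -18, -18]] = 3·[1, 2][1, -3, -3]ᵀ, so take a₁ = [1, 0], b₁ = [1, 0, -1], a₂ = [1, 2], b₂ = [1, -3, -3].
Each slice is an integer combination of E₁ = a₁b₁ᵀ and E₂ = a₂b₂ᵀ: S₀ = 8·E₁ − 3·E₂, S₁ = 4·E₁ − 3·E₂, S₂ = 12·E₁ − E₂; reading off coefficients, c₁ = [8, 4, 12] and c₂ = [-3, -3, -1].
Hence T = [1, 0] ⊗ [1, 0, -1] ⊗ [8, 4, 12] + [1, 2] ⊗ [1, -3, -3] ⊗ [-3, -3, -1], so rank(T) ≤ 2.
These bounds meet, so rank(T) = 2.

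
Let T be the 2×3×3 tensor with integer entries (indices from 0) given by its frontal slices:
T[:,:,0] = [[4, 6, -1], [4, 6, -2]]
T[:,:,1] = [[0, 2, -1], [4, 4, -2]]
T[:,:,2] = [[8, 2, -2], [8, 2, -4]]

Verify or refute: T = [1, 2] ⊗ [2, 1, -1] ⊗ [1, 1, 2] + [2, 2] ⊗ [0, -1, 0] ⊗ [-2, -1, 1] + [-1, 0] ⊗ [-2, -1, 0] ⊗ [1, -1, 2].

Yes

Reconstruct entrywise from the claimed factors. For example, T[0,0,2] = 8 and Σₗ aₗ[0]bₗ[0]cₗ[2] = (1)·(2)·(2) + (2)·(0)·(1) + (-1)·(-2)·(2) = 8; checking all 18 entries, every one matches. The claim holds.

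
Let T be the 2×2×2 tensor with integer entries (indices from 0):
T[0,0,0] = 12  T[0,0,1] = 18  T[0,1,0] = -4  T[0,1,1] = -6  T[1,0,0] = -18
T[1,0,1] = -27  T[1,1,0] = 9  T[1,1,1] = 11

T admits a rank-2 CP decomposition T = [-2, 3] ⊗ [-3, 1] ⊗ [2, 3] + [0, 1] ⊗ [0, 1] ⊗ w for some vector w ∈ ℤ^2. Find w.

Subtract the known terms from T to get the rank-1 residual R = [0, 1] ⊗ [0, 1] ⊗ w, so R[i,j,k] = a[i]·b[j]·w[k]. Pick indices with nonzero a[1]·b[1] = (1)·(1) = 1. Only the fibre through (1,1,·) is needed: R[1,1,:] = T[1,1,:] − Σₗ aₗ[1]bₗ[1]cₗ = [9, 11] − (3)·(1)·[2, 3] = [3, 2]. Then w[k] = R[1,1,k] / 1 for each k, giving w = [3, 2] / 1 = [3, 2].

w = [3, 2]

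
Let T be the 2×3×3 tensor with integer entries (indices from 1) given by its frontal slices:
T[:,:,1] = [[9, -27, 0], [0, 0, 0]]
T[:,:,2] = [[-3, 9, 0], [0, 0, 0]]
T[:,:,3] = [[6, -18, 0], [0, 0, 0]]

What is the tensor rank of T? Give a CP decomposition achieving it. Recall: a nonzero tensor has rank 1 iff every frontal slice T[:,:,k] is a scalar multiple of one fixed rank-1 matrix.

rank(T) = 1

Lower bound: T ≠ 0 (e.g. T[1,1,1] = 9), so rank(T) ≥ 1.
Upper bound: if T = a ⊗ b ⊗ c then every fibre of T is a multiple of the corresponding factor, so read the factors off the fibres through the nonzero entry T[1,1,1] = 9.
The mode-1 fibre T[:,1,1] = [9, 0] gives a = [1, 0] (primitive direction); the mode-2 fibre T[1,:,1] = [9, -27, 0] gives b = [1, -3, 0]; then c[k] = T[1,1,k] / (a[1]·b[1]) = [9, -3, 6] / 1 = [9, -3, 6].
Expanding [1, 0] ⊗ [1, -3, 0] ⊗ [9, -3, 6] reproduces all 18 entries of T, so T = [1, 0] ⊗ [1, -3, 0] ⊗ [9, -3, 6] and rank(T) ≤ 1.
These bounds meet, so rank(T) = 1.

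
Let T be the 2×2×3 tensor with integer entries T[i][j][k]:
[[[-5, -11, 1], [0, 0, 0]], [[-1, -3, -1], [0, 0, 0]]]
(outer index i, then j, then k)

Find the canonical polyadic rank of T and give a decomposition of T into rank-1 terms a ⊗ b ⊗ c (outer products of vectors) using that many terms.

rank(T) = 2

Lower bound: the mode-1 unfolding of T (rows indexed by i, columns by (j,k) = (0,0), (0,1), (0,2), (1,0), (1,1), (1,2)) is [[-5, -11, 1, 0, 0, 0], [-1, -3, -1, 0, 0, 0]].
There the 2×2 minor on rows i ∈ {0, 1}, columns (j,k) ∈ {(0,0), (0,1)} is det [[-5, -11], [-1, -3]] = 4 ≠ 0, so this unfolding has rank ≥ 2; CP rank is at least every unfolding rank, so rank(T) ≥ 2. (This is only a lower bound: in general the CP rank may exceed every unfolding rank, so we still need to exhibit 2 rank-1 terms summing to T.)
Upper bound — finding two terms. Every mode-2 slice of T is a multiple of one matrix: T[:,j,:] = b[j]·M with b = [1, 0] and M = [[-5, -11, 1], [-1, -3, -1]] (rows indexed by i, columns by k). So it suffices to write M as a sum of two rank-1 matrices.
Splitting M by its rows (i = 0, 1), M = [1, 0][-5, -11, 1]ᵀ + [0, 1][-1, -3, -1]ᵀ.
Hence T = [1, 0] ⊗ [1, 0] ⊗ [-5, -11, 1] + [0, 1] ⊗ [1, 0] ⊗ [-1, -3, -1], so rank(T) ≤ 2.
These bounds meet, so rank(T) = 2.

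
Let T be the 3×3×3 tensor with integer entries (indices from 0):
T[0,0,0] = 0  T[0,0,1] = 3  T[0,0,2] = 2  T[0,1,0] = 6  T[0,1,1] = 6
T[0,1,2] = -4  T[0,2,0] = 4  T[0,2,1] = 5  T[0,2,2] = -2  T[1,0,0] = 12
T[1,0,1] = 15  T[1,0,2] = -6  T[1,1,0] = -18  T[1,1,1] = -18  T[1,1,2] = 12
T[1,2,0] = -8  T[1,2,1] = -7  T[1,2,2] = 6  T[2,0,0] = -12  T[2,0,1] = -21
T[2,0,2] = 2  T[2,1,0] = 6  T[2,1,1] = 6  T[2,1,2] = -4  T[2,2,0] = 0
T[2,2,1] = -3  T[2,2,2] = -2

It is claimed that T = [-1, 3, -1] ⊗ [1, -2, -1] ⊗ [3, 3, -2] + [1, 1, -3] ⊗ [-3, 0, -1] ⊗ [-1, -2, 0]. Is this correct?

Yes

Reconstruct entrywise from the claimed factors. For example, T[2,0,2] = 2 and Σₗ aₗ[2]bₗ[0]cₗ[2] = (-1)·(1)·(-2) + (-3)·(-3)·(0) = 2; checking all 27 entries, every one matches. The claim holds.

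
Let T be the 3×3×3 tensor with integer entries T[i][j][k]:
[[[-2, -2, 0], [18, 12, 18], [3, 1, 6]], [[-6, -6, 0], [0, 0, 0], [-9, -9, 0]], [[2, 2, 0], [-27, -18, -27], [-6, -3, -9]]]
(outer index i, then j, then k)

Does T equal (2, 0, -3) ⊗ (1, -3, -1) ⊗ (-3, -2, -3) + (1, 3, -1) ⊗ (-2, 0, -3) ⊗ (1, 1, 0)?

Reconstruct entry (0,0,0) from the claimed factors: Σₗ aₗ[0]bₗ[0]cₗ[0] = (2)·(1)·(-3) + (1)·(-2)·(1) = -8, but T[0,0,0] = -2. The claim is false.

No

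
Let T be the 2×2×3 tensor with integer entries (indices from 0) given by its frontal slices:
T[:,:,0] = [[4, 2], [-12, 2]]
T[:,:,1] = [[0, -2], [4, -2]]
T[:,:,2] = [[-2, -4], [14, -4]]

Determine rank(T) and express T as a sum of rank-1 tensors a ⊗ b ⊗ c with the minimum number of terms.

Lower bound: the mode-3 unfolding of T (rows indexed by k, columns by (i,j) = (0,0), (0,1), (1,0), (1,1)) is [[4, 2, -12, 2], [0, -2, 4, -2], [-2, -4, 14, -4]].
There the 3×3 minor on rows k ∈ {0, 1, 2}, columns (i,j) ∈ {(0,0), (0,1), (1,0)} is det [[4, 2, -12], [0, -2, 4], [-2, -4, 14]] = -16 ≠ 0, so this unfolding has rank ≥ 3; CP rank is at least every unfolding rank, so rank(T) ≥ 3. (Unfolding ranks only ever bound the CP rank from below — rank(T) can be strictly larger than all of them — so the matching upper bound has to come from an explicit 3-term decomposition.)
Upper bound: T is a sum of 3 rank-1 terms, T = [1, -2] ⊗ [1, 0] ⊗ [4, 0, -4] + [1, -1] ⊗ [1, 0] ⊗ [2, -2, -2] + [1, 1] ⊗ [1, -1] ⊗ [-2, 2, 4] (written with every a and b primitive with positive leading entry and the scale carried by c; CP decompositions are not unique, and this one is verified by expanding entrywise), so rank(T) ≤ 3.
These bounds meet, so rank(T) = 3.
Check entry T[1,1,2] = -4: (-2)·(0)·(-4) + (-1)·(0)·(-2) + (1)·(-1)·(4) = -4.

rank(T) = 3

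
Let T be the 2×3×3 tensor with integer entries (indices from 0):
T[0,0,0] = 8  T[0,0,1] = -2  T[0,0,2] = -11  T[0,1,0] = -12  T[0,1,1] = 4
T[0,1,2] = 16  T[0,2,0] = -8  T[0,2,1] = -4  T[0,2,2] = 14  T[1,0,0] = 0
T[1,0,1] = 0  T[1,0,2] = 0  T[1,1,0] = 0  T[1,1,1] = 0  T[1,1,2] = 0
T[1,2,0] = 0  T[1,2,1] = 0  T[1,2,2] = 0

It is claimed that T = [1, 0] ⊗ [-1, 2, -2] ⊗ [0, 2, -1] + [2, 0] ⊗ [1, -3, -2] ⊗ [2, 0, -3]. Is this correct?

Reconstruct entry (0,0,0) from the claimed factors: Σₗ aₗ[0]bₗ[0]cₗ[0] = (1)·(-1)·(0) + (2)·(1)·(2) = 4, but T[0,0,0] = 8. The claim is false.

No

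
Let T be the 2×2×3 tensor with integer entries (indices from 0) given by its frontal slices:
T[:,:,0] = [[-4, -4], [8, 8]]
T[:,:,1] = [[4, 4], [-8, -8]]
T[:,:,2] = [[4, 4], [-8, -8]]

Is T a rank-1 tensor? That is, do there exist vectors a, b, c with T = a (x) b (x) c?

The mode-1 fibre T[:,0,0] = [-4, 8] gives a = [1, -2] (primitive direction); the mode-2 fibre T[0,:,0] = [-4, -4] gives b = [1, 1]; then c[k] = T[0,0,k] / (a[0]·b[0]) = [-4, 4, 4] / 1 = [-4, 4, 4].
Expanding [1, -2] (x) [1, 1] (x) [-4, 4, 4] reproduces all 12 entries of T, so T = [1, -2] (x) [1, 1] (x) [-4, 4, 4] and rank(T) ≤ 1.
Equivalently every frontal slice T[:,:,k] is c[k] times the rank-1 matrix [1, -2] (x) [1, 1]. So T has rank 1 (it is nonzero).

Yes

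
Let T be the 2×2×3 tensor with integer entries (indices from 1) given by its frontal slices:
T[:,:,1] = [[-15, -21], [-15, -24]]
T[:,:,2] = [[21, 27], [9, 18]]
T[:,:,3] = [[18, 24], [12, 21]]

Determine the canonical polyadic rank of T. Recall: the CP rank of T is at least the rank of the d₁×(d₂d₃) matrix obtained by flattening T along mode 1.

2

Lower bound: the mode-3 unfolding of T (rows indexed by k, columns by (i,j) = (1,1), (1,2), (2,1), (2,2)) is [[-15, -21, -15, -24], [21, 27, 9, 18], [18, 24, 12, 21]].
There the 2×2 minor on rows k ∈ {1, 2}, columns (i,j) ∈ {(1,1), (1,2)} is det [[-15, -21], [21, 27]] = 36 ≠ 0, so this unfolding has rank ≥ 2; CP rank is at least every unfolding rank, so rank(T) ≥ 2. (Unfolding ranks only ever bound the CP rank from below — rank(T) can be strictly larger than all of them — so the matching upper bound has to come from an explicit 2-term decomposition.)
Upper bound — finding two terms. Write S_k = T[:,:,k] for the frontal slices: S₁ = [[-15, -21], [-15, -24]], S₂ = [[21, 27], [9, 18]], S₃ = [[18, 24], [12, 21]].
If T = a₁ ⊗ b₁ ⊗ c₁ + a₂ ⊗ b₂ ⊗ c₂ then each S_k = c₁[k]·a₁b₁ᵀ + c₂[k]·a₂b₂ᵀ. S₁ and S₂ are linearly independent, so a₁b₁ᵀ and a₂b₂ᵀ must span the same plane of matrices: they are the rank-1 matrices of the form x·S₁ + y·S₂.
det(x·S₁ + y·S₂) is 45·x² − 180·xy + 135·y² = 45·(x − 3·y)(x − y), vanishing at (x:y) = (3:1) and (1:1).
M₁ = 3·S₁ + S₂ = [[-24, -36], [-36, -54]] = (-6)·(2, 3)(2, 3)ᵀ and M₂ = S₁ + S₂ = [[6, 6], [-6, -6]] = 6·(1, -1)(1, 1)ᵀ, so take a₁ = (2, 3), b₁ = (2, 3), a₂ = (1, -1), b₂ = (1, 1).
Each slice is an integer combination of E₁ = a₁b₁ᵀ and E₂ = a₂b₂ᵀ: S₁ = −3·E₁ − 3·E₂, S₂ = 3·E₁ + 9·E₂, S₃ = 3·E₁ + 6·E₂; reading off coefficients, c₁ = (-3, 3, 3) and c₂ = (-3, 9, 6).
Hence T = (2, 3) ⊗ (2, 3) ⊗ (-3, 3, 3) + (1, -1) ⊗ (1, 1) ⊗ (-3, 9, 6), so rank(T) ≤ 2.
These bounds meet, so rank(T) = 2.
Check entry T[1,2,2] = 27: (2)·(3)·(3) + (1)·(1)·(9) = 27.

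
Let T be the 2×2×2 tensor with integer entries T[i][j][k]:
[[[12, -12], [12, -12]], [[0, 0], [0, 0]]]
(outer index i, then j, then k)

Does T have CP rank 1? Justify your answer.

Yes

If T = a ⊗ b ⊗ c then every fibre of T is a multiple of the corresponding factor, so read the factors off the fibres through the nonzero entry T[0,0,0] = 12.
The mode-1 fibre T[:,0,0] = [12, 0] gives a = (1, 0) (primitive direction); the mode-2 fibre T[0,:,0] = [12, 12] gives b = (1, 1); then c[k] = T[0,0,k] / (a[0]·b[0]) = [12, -12] / 1 = (12, -12).
Expanding (1, 0) ⊗ (1, 1) ⊗ (12, -12) reproduces all 8 entries of T, so T = (1, 0) ⊗ (1, 1) ⊗ (12, -12) and rank(T) ≤ 1.
Equivalently every frontal slice T[:,:,k] is c[k] times the rank-1 matrix (1, 0) ⊗ (1, 1). So T has rank 1 (it is nonzero).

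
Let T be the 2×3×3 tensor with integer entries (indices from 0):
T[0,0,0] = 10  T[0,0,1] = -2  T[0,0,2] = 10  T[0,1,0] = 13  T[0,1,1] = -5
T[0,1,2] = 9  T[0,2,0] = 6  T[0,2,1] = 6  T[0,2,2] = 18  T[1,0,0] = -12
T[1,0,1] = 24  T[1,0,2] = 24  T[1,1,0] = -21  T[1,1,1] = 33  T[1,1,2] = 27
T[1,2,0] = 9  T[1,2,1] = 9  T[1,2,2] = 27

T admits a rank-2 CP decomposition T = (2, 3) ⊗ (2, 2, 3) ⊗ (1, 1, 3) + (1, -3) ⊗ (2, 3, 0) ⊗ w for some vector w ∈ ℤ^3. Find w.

Subtract the known terms from T to get the rank-1 residual R = (1, -3) ⊗ (2, 3, 0) ⊗ w, so R[i,j,k] = a[i]·b[j]·w[k]. Pick indices with nonzero a[0]·b[0] = (1)·(2) = 2. Only the fibre through (0,0,·) is needed: R[0,0,:] = T[0,0,:] − Σₗ aₗ[0]bₗ[0]cₗ = [10, -2, 10] − (2)·(2)·(1, 1, 3) = [6, -6, -2]. Then w[k] = R[0,0,k] / 2 for each k, giving w = [6, -6, -2] / 2 = (3, -3, -1).

w = (3, -3, -1)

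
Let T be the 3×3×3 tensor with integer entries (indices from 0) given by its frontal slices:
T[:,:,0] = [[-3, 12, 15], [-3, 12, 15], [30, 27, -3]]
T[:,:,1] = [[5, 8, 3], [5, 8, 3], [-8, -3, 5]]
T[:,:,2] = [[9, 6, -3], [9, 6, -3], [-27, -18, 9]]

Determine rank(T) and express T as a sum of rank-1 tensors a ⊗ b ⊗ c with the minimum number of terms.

Lower bound: the mode-3 unfolding of T (rows indexed by k, columns by (i,j) = (0,0), (0,1), (0,2), (1,0), (1,1), (1,2), (2,0), (2,1), (2,2)) is [[-3, 12, 15, -3, 12, 15, 30, 27, -3], [5, 8, 3, 5, 8, 3, -8, -3, 5], [9, 6, -3, 9, 6, -3, -27, -18, 9]].
There the 2×2 minor on rows k ∈ {0, 1}, columns (i,j) ∈ {(0,0), (0,1)} is det [[-3, 12], [5, 8]] = -84 ≠ 0, so this unfolding has rank ≥ 2; CP rank is at least every unfolding rank, so rank(T) ≥ 2. (Flattening ranks never certify an upper bound on CP rank; for that we must actually write T with 2 rank-1 terms.)
Upper bound — finding two terms. Write S_k = T[:,:,k] for the frontal slices: S₀ = [[-3, 12, 15], [-3, 12, 15], [30, 27, -3]], S₁ = [[5, 8, 3], [5, 8, 3], [-8, -3, 5]], S₂ = [[9, 6, -3], [9, 6, -3], [-27, -18, 9]].
If T = a₁ ⊗ b₁ ⊗ c₁ + a₂ ⊗ b₂ ⊗ c₂ then each S_k = c₁[k]·a₁b₁ᵀ + c₂[k]·a₂b₂ᵀ. S₀ and S₁ are linearly independent, so a₁b₁ᵀ and a₂b₂ᵀ must span the same plane of matrices: they are the rank-1 matrices of the form x·S₀ + y·S₁.
The 2×2 minor of x·S₀ + y·S₁ on rows {0,2}, columns {0,1} is −441·x² + 49·y² = (-49)·(3·x − y)(3·x + y), vanishing at (x:y) = (1:3) and (1:-3).
M₁ = S₀ + 3·S₁ = [[12, 36, 24], [12, 36, 24], [6, 18, 12]] = 6·[2, 2, 1][1, 3, 2]ᵀ and M₂ = S₀ − 3·S₁ = [[-18, -12, 6], [-18, -12, 6], [54, 36, -18]] = (-6)·[1, 1, -3][3, 2, -1]ᵀ, so take a₁ = [2, 2, 1], b₁ = [1, 3, 2], a₂ = [1, 1, -3], b₂ = [3, 2, -1].
Each slice is an integer combination of E₁ = a₁b₁ᵀ and E₂ = a₂b₂ᵀ: S₀ = 3·E₁ − 3·E₂, S₁ = E₁ + E₂, S₂ = 3·E₂; reading off coefficients, c₁ = [3, 1, 0] and c₂ = [-3, 1, 3].
Hence T = [2, 2, 1] ⊗ [1, 3, 2] ⊗ [3, 1, 0] + [1, 1, -3] ⊗ [3, 2, -1] ⊗ [-3, 1, 3], so rank(T) ≤ 2.
These bounds meet, so rank(T) = 2.
Check entry T[0,0,1] = 5: (2)·(1)·(1) + (1)·(3)·(1) = 5.

rank(T) = 2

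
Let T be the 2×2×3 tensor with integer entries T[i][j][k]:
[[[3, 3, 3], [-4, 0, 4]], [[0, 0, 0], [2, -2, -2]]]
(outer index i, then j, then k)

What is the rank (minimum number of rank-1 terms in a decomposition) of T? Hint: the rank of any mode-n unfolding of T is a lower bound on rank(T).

3

Lower bound: in the mode-3 unfolding of T (rows indexed by k, columns by (i,j)) the 3×3 minor on rows k ∈ {0, 1, 2}, columns (i,j) ∈ {(0,0), (0,1), (1,1)} is det [[3, -4, 2], [3, 0, -2], [3, 4, -2]] = 48 ≠ 0, so that unfolding has rank ≥ 3 and hence rank(T) ≥ 3 (CP rank is at least every unfolding rank, though it can be larger).
Upper bound: T is a sum of 3 rank-1 terms, T = [1, -1] ∘ [0, 1] ∘ [-2, 2, 2] + [1, 0] ∘ [1, -2] ∘ [1, 1, -1] + [1, 0] ∘ [1, 0] ∘ [2, 2, 4] (one valid choice — decompositions are not unique — normalised so each a, b is primitive with positive first nonzero entry; check it by expanding all entries), so rank(T) ≤ 3.
These bounds meet, so rank(T) = 3.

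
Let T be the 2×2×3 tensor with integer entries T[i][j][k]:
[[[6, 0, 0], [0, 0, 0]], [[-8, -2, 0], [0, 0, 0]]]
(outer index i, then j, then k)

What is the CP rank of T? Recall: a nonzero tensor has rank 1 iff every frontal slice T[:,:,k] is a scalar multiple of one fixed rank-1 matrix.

Lower bound: the mode-1 unfolding of T (rows indexed by i, columns by (j,k) = (0,0), (0,1), (0,2), (1,0), (1,1), (1,2)) is [[6, 0, 0, 0, 0, 0], [-8, -2, 0, 0, 0, 0]].
There the 2×2 minor on rows i ∈ {0, 1}, columns (j,k) ∈ {(0,0), (0,1)} is det [[6, 0], [-8, -2]] = -12 ≠ 0, so this unfolding has rank ≥ 2; CP rank is at least every unfolding rank, so rank(T) ≥ 2. (This is only a lower bound: in general the CP rank may exceed every unfolding rank, so we still need to exhibit 2 rank-1 terms summing to T.)
Upper bound — finding two terms. Every mode-2 slice of T is a multiple of one matrix: T[:,j,:] = b[j]·M with b = (1, 0) and M = [[6, 0, 0], [-8, -2, 0]] (rows indexed by i, columns by k). So it suffices to write M as a sum of two rank-1 matrices.
Splitting M by its rows (i = 0, 1), M = (1, 0)(6, 0, 0)ᵀ + (0, 1)(-8, -2, 0)ᵀ.
Hence T = (1, 0) (x) (1, 0) (x) (6, 0, 0) + (0, 1) (x) (1, 0) (x) (-8, -2, 0), so rank(T) ≤ 2.
These bounds meet, so rank(T) = 2.

2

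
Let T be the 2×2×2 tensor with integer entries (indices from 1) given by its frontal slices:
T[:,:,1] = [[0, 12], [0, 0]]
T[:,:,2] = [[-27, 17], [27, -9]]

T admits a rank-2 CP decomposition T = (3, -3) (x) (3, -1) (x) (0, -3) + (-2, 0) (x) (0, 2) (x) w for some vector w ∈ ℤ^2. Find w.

w = (-3, -2)

Subtract the known terms from T to get the rank-1 residual R = (-2, 0) (x) (0, 2) (x) w, so R[i,j,k] = a[i]·b[j]·w[k]. Pick indices with nonzero a[1]·b[2] = (-2)·(2) = -4. Only the fibre through (1,2,·) is needed: R[1,2,:] = T[1,2,:] − Σₗ aₗ[1]bₗ[2]cₗ = [12, 17] − (3)·(-1)·(0, -3) = [12, 8]. Then w[k] = R[1,2,k] / -4 for each k, giving w = [12, 8] / -4 = (-3, -2).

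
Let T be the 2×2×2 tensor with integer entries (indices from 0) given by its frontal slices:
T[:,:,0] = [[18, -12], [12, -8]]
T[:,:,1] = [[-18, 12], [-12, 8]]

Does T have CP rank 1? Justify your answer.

Yes

If T = a ⊗ b ⊗ c then every fibre of T is a multiple of the corresponding factor, so read the factors off the fibres through the nonzero entry T[0,0,0] = 18.
The mode-1 fibre T[:,0,0] = [18, 12] gives a = [3, 2] (primitive direction); the mode-2 fibre T[0,:,0] = [18, -12] gives b = [3, -2]; then c[k] = T[0,0,k] / (a[0]·b[0]) = [18, -18] / 9 = [2, -2].
Expanding [3, 2] ⊗ [3, -2] ⊗ [2, -2] reproduces all 8 entries of T, so T = [3, 2] ⊗ [3, -2] ⊗ [2, -2] and rank(T) ≤ 1.
Equivalently every frontal slice T[:,:,k] is c[k] times the rank-1 matrix [3, 2] ⊗ [3, -2]. So T has rank 1 (it is nonzero).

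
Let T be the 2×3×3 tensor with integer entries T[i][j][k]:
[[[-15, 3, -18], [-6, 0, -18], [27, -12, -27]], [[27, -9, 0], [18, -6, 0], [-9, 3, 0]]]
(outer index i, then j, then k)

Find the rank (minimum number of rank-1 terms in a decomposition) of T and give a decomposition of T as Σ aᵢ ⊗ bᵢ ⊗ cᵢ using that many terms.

Lower bound: the mode-3 unfolding of T (rows indexed by k, columns by (i,j) = (0,0), (0,1), (0,2), (1,0), (1,1), (1,2)) is [[-15, -6, 27, 27, 18, -9], [3, 0, -12, -9, -6, 3], [-18, -18, -27, 0, 0, 0]].
There the 2×2 minor on rows k ∈ {0, 1}, columns (i,j) ∈ {(0,0), (0,1)} is det [[-15, -6], [3, 0]] = 18 ≠ 0, so this unfolding has rank ≥ 2; CP rank is at least every unfolding rank, so rank(T) ≥ 2. (Flattening ranks never certify an upper bound on CP rank; for that we must actually write T with 2 rank-1 terms.)
Upper bound — finding two terms. Write S_k = T[:,:,k] for the frontal slices: S₀ = [[-15, -6, 27], [27, 18, -9]], S₁ = [[3, 0, -12], [-9, -6, 3]], S₂ = [[-18, -18, -27], [0, 0, 0]].
If T = a₁ ⊗ b₁ ⊗ c₁ + a₂ ⊗ b₂ ⊗ c₂ then each S_k = c₁[k]·a₁b₁ᵀ + c₂[k]·a₂b₂ᵀ. S₀ and S₁ are linearly independent, so a₁b₁ᵀ and a₂b₂ᵀ must span the same plane of matrices: they are the rank-1 matrices of the form x·S₀ + y·S₁.
The 2×2 minor of x·S₀ + y·S₁ on rows {0,1}, columns {0,1} is −108·x² + 90·xy − 18·y² = (-18)·(3·x − y)(2·x − y), vanishing at (x:y) = (1:3) and (1:2).
M₁ = S₀ + 3·S₁ = [[-6, -6, -9], [0, 0, 0]] = (-3)·(1, 0)(2, 2, 3)ᵀ and M₂ = S₀ + 2·S₁ = [[-9, -6, 3], [9, 6, -3]] = (-3)·(1, -1)(3, 2, -1)ᵀ, so take a₁ = (1, 0), b₁ = (2, 2, 3), a₂ = (1, -1), b₂ = (3, 2, -1).
Each slice is an integer combination of E₁ = a₁b₁ᵀ and E₂ = a₂b₂ᵀ: S₀ = 6·E₁ − 9·E₂, S₁ = −3·E₁ + 3·E₂, S₂ = −9·E₁; reading off coefficients, c₁ = (6, -3, -9) and c₂ = (-9, 3, 0).
Hence T = (1, 0) ⊗ (2, 2, 3) ⊗ (6, -3, -9) + (1, -1) ⊗ (3, 2, -1) ⊗ (-9, 3, 0), so rank(T) ≤ 2.
These bounds meet, so rank(T) = 2.
Check entry T[0,0,1] = 3: (1)·(2)·(-3) + (1)·(3)·(3) = 3.

rank(T) = 2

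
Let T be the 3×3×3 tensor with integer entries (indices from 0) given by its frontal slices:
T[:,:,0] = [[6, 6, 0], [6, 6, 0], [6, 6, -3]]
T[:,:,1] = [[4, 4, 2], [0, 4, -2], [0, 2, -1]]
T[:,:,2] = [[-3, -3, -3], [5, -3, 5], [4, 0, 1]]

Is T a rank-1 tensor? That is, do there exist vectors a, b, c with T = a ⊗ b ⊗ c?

The mode-3 unfolding of T (rows indexed by k, columns by (i,j) = (0,0), (0,1), (0,2), (1,0), (1,1), (1,2), (2,0), (2,1), (2,2)) is [[6, 6, 0, 6, 6, 0, 6, 6, -3], [4, 4, 2, 0, 4, -2, 0, 2, -1], [-3, -3, -3, 5, -3, 5, 4, 0, 1]].
There the 3×3 minor on rows k ∈ {0, 1, 2}, columns (i,j) ∈ {(0,0), (0,2), (1,0)} is det [[6, 0, 6], [4, 2, 0], [-3, -3, 5]] = 24 ≠ 0, so this unfolding has rank ≥ 3; CP rank is at least every unfolding rank, so rank(T) ≥ 3.
In particular rank(T) ≥ 3 > 1, so T is not rank-1.

No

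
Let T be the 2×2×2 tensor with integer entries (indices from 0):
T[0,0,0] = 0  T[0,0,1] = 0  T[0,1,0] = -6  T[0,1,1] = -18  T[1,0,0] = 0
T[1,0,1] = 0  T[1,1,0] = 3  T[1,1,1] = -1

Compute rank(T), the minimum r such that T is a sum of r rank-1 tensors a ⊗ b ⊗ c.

Lower bound: the mode-3 unfolding of T (rows indexed by k, columns by (i,j) = (0,0), (0,1), (1,0), (1,1)) is [[0, -6, 0, 3], [0, -18, 0, -1]].
There the 2×2 minor on rows k ∈ {0, 1}, columns (i,j) ∈ {(0,1), (1,1)} is det [[-6, 3], [-18, -1]] = 60 ≠ 0, so this unfolding has rank ≥ 2; CP rank is at least every unfolding rank, so rank(T) ≥ 2. (Unfolding ranks only ever bound the CP rank from below — rank(T) can be strictly larger than all of them — so the matching upper bound has to come from an explicit 2-term decomposition.)
Upper bound — finding two terms. Every mode-2 slice of T is a multiple of one matrix: T[:,j,:] = b[j]·M with b = [0, 1] and M = [[-6, -18], [3, -1]] (rows indexed by i, columns by k). So it suffices to write M as a sum of two rank-1 matrices.
Splitting M by its rows (i = 0, 1), M = [1, 0][-6, -18]ᵀ + [0, 1][3, -1]ᵀ.
Hence T = [1, 0] ⊗ [0, 1] ⊗ [-6, -18] + [0, 1] ⊗ [0, 1] ⊗ [3, -1], so rank(T) ≤ 2.
These bounds meet, so rank(T) = 2.

2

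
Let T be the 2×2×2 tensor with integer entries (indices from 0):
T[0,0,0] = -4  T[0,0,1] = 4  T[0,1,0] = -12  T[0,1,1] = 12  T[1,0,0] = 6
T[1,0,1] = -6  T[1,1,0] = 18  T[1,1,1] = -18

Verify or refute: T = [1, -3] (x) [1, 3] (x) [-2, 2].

Reconstruct entry (0,0,0) from the claimed factors: Σₗ aₗ[0]bₗ[0]cₗ[0] = (1)·(1)·(-2) = -2, but T[0,0,0] = -4. The claim is false.

No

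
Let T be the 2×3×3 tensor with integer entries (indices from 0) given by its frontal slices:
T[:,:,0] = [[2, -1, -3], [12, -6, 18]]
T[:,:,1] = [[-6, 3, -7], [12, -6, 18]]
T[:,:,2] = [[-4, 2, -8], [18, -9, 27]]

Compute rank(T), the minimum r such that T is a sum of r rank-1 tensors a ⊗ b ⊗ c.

2

Lower bound: the mode-1 unfolding of T (rows indexed by i, columns by (j,k) = (0,0), (0,1), (0,2), (1,0), (1,1), (1,2), (2,0), (2,1), (2,2)) is [[2, -6, -4, -1, 3, 2, -3, -7, -8], [12, 12, 18, -6, -6, -9, 18, 18, 27]].
There the 2×2 minor on rows i ∈ {0, 1}, columns (j,k) ∈ {(0,0), (0,1)} is det [[2, -6], [12, 12]] = 96 ≠ 0, so this unfolding has rank ≥ 2; CP rank is at least every unfolding rank, so rank(T) ≥ 2. (Flattening ranks never certify an upper bound on CP rank; for that we must actually write T with 2 rank-1 terms.)
Upper bound — finding two terms. Write S_k = T[:,:,k] for the frontal slices: S₀ = [[2, -1, -3], [12, -6, 18]], S₁ = [[-6, 3, -7], [12, -6, 18]], S₂ = [[-4, 2, -8], [18, -9, 27]].
If T = a₁ ⊗ b₁ ⊗ c₁ + a₂ ⊗ b₂ ⊗ c₂ then each S_k = c₁[k]·a₁b₁ᵀ + c₂[k]·a₂b₂ᵀ. S₀ and S₁ are linearly independent, so a₁b₁ᵀ and a₂b₂ᵀ must span the same plane of matrices: they are the rank-1 matrices of the form x·S₀ + y·S₁.
The 2×2 minor of x·S₀ + y·S₁ on rows {0,1}, columns {0,2} is 72·x² + 48·xy − 24·y² = 24·(3·x − y)(x + y), vanishing at (x:y) = (1:3) and (1:-1).
M₁ = S₀ + 3·S₁ = [[-16, 8, -24], [48, -24, 72]] = (-8)·(1, -3)(2, -1, 3)ᵀ and M₂ = S₀ − S₁ = [[8, -4, 4], [0, 0, 0]] = 4·(1, 0)(2, -1, 1)ᵀ, so take a₁ = (1, -3), b₁ = (2, -1, 3), a₂ = (1, 0), b₂ = (2, -1, 1).
Each slice is an integer combination of E₁ = a₁b₁ᵀ and E₂ = a₂b₂ᵀ: S₀ = −2·E₁ + 3·E₂, S₁ = −2·E₁ − E₂, S₂ = −3·E₁ + E₂; reading off coefficients, c₁ = (-2, -2, -3) and c₂ = (3, -1, 1).
Hence T = (1, -3) ⊗ (2, -1, 3) ⊗ (-2, -2, -3) + (1, 0) ⊗ (2, -1, 1) ⊗ (3, -1, 1), so rank(T) ≤ 2.
These bounds meet, so rank(T) = 2.
Check entry T[1,1,2] = -9: (-3)·(-1)·(-3) + (0)·(-1)·(1) = -9.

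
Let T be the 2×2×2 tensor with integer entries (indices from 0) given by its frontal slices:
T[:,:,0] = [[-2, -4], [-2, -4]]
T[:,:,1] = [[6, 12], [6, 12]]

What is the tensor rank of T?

1

Lower bound: T ≠ 0 (e.g. T[0,0,0] = -2), so rank(T) ≥ 1.
Upper bound: the mode-1 fibre T[:,0,0] = [-2, -2] gives a = [1, 1] (primitive direction); the mode-2 fibre T[0,:,0] = [-2, -4] gives b = [1, 2]; then c[k] = T[0,0,k] / (a[0]·b[0]) = [-2, 6] / 1 = [-2, 6].
Expanding [1, 1] ⊗ [1, 2] ⊗ [-2, 6] reproduces all 8 entries of T, so T = [1, 1] ⊗ [1, 2] ⊗ [-2, 6] and rank(T) ≤ 1.
These bounds meet, so rank(T) = 1.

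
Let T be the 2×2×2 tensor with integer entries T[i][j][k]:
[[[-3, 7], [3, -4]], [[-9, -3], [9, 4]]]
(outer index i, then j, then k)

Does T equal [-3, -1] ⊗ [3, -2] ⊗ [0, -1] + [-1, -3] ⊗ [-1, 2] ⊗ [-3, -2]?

No

Reconstruct entry (0,1,0) from the claimed factors: Σₗ aₗ[0]bₗ[1]cₗ[0] = (-3)·(-2)·(0) + (-1)·(2)·(-3) = 6, but T[0,1,0] = 3. The claim is false.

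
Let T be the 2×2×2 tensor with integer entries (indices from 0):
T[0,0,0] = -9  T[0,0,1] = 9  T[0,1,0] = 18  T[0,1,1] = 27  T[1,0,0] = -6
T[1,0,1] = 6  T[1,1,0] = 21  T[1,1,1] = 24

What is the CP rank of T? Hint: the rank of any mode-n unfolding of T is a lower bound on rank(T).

2

Lower bound: the mode-3 unfolding of T (rows indexed by k, columns by (i,j) = (0,0), (0,1), (1,0), (1,1)) is [[-9, 18, -6, 21], [9, 27, 6, 24]].
There the 2×2 minor on rows k ∈ {0, 1}, columns (i,j) ∈ {(0,0), (0,1)} is det [[-9, 18], [9, 27]] = -405 ≠ 0, so this unfolding has rank ≥ 2; CP rank is at least every unfolding rank, so rank(T) ≥ 2. (Unfolding ranks only ever bound the CP rank from below — rank(T) can be strictly larger than all of them — so the matching upper bound has to come from an explicit 2-term decomposition.)
Upper bound — finding two terms. Write S_k = T[:,:,k] for the frontal slices: S₀ = [[-9, 18], [-6, 21]], S₁ = [[9, 27], [6, 24]].
If T = a₁ ⊗ b₁ ⊗ c₁ + a₂ ⊗ b₂ ⊗ c₂ then each S_k = c₁[k]·a₁b₁ᵀ + c₂[k]·a₂b₂ᵀ. S₀ and S₁ are linearly independent, so a₁b₁ᵀ and a₂b₂ᵀ must span the same plane of matrices: they are the rank-1 matrices of the form x·S₀ + y·S₁.
det(x·S₀ + y·S₁) is −81·x² + 27·xy + 54·y² = (-27)·(3·x + 2·y)(x − y), vanishing at (x:y) = (2:-3) and (1:1).
M₁ = 2·S₀ − 3·S₁ = [[-45, -45], [-30, -30]] = (-15)·[3, 2][1, 1]ᵀ and M₂ = S₀ + S₁ = [[0, 45], [0, 45]] = 45·[1, 1][0, 1]ᵀ, so take a₁ = [3, 2], b₁ = [1, 1], a₂ = [1, 1], b₂ = [0, 1].
Each slice is an integer combination of E₁ = a₁b₁ᵀ and E₂ = a₂b₂ᵀ: S₀ = −3·E₁ + 27·E₂, S₁ = 3·E₁ + 18·E₂; reading off coefficients, c₁ = [-3, 3] and c₂ = [27, 18].
Hence T = [3, 2] ⊗ [1, 1] ⊗ [-3, 3] + [1, 1] ⊗ [0, 1] ⊗ [27, 18], so rank(T) ≤ 2.
These bounds meet, so rank(T) = 2.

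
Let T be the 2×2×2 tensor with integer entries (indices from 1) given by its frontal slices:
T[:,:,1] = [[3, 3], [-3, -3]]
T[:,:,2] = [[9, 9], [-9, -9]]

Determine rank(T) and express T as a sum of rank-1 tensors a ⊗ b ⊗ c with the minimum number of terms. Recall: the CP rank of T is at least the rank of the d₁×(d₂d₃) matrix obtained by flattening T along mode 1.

rank(T) = 1

Lower bound: T ≠ 0 (e.g. T[1,1,1] = 3), so rank(T) ≥ 1.
Upper bound: if T = a ⊗ b ⊗ c then every fibre of T is a multiple of the corresponding factor, so read the factors off the fibres through the nonzero entry T[1,1,1] = 3.
The mode-1 fibre T[:,1,1] = [3, -3] gives a = [1, -1] (primitive direction); the mode-2 fibre T[1,:,1] = [3, 3] gives b = [1, 1]; then c[k] = T[1,1,k] / (a[1]·b[1]) = [3, 9] / 1 = [3, 9].
Expanding [1, -1] ⊗ [1, 1] ⊗ [3, 9] reproduces all 8 entries of T, so T = [1, -1] ⊗ [1, 1] ⊗ [3, 9] and rank(T) ≤ 1.
These bounds meet, so rank(T) = 1.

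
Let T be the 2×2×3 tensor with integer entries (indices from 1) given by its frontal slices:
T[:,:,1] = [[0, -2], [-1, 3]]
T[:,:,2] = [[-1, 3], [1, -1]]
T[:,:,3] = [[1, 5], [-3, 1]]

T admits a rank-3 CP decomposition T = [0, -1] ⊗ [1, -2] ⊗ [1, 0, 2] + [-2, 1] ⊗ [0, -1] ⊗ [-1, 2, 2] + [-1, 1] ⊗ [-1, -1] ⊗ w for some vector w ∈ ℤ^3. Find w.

w = [0, -1, 1]

Subtract the known terms from T to get the rank-1 residual R = [-1, 1] ⊗ [-1, -1] ⊗ w, so R[i,j,k] = a[i]·b[j]·w[k]. Pick indices with nonzero a[1]·b[1] = (-1)·(-1) = 1. Only the fibre through (1,1,·) is needed: R[1,1,:] = T[1,1,:] − Σₗ aₗ[1]bₗ[1]cₗ = [0, -1, 1] − (0)·(1)·[1, 0, 2] − (-2)·(0)·[-1, 2, 2] = [0, -1, 1]. Then w[k] = R[1,1,k] / 1 for each k, giving w = [0, -1, 1] / 1 = [0, -1, 1].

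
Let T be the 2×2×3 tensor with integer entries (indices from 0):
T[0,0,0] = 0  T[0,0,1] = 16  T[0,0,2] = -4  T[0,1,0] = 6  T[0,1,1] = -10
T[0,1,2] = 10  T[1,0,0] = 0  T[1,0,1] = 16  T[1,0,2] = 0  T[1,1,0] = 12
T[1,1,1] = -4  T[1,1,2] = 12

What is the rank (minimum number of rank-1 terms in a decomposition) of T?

3

Lower bound: the mode-3 unfolding of T (rows indexed by k, columns by (i,j) = (0,0), (0,1), (1,0), (1,1)) is [[0, 6, 0, 12], [16, -10, 16, -4], [-4, 10, 0, 12]].
There the 3×3 minor on rows k ∈ {0, 1, 2}, columns (i,j) ∈ {(0,0), (0,1), (1,0)} is det [[0, 6, 0], [16, -10, 16], [-4, 10, 0]] = -384 ≠ 0, so this unfolding has rank ≥ 3; CP rank is at least every unfolding rank, so rank(T) ≥ 3. (This is only a lower bound: in general the CP rank may exceed every unfolding rank, so we still need to exhibit 3 rank-1 terms summing to T.)
Upper bound: T is a sum of 3 rank-1 terms, T = [1, 0] ⊗ [1, -1] ⊗ [4, 4, 0] + [1, 1] ⊗ [1, -1] ⊗ [-8, 8, -8] + [1, 2] ⊗ [2, 1] ⊗ [2, 2, 2] (written with every a and b primitive with positive leading entry and the scale carried by c; CP decompositions are not unique, and this one is verified by expanding entrywise), so rank(T) ≤ 3.
These bounds meet, so rank(T) = 3.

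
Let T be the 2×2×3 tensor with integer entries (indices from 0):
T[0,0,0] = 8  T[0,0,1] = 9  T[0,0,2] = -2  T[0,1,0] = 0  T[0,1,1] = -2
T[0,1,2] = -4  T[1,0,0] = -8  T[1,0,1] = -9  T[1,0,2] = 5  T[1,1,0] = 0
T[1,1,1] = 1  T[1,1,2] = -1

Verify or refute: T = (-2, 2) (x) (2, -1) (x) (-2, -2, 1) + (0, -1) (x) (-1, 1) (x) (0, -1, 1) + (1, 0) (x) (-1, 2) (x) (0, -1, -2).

Reconstruct entry (0,1,0) from the claimed factors: Σₗ aₗ[0]bₗ[1]cₗ[0] = (-2)·(-1)·(-2) + (0)·(1)·(0) + (1)·(2)·(0) = -4, but T[0,1,0] = 0. The claim is false.

No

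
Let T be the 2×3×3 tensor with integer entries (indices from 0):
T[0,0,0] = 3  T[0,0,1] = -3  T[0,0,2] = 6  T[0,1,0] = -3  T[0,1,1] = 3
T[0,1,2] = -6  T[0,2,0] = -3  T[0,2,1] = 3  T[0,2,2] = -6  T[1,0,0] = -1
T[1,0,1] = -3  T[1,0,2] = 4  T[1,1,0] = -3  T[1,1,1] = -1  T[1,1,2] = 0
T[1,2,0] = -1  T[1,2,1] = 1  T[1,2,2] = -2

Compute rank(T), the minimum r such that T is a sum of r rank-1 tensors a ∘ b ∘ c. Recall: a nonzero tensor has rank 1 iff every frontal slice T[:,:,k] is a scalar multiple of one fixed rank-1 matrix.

2

Lower bound: the mode-2 unfolding of T (rows indexed by j, columns by (i,k) = (0,0), (0,1), (0,2), (1,0), (1,1), (1,2)) is [[3, -3, 6, -1, -3, 4], [-3, 3, -6, -3, -1, 0], [-3, 3, -6, -1, 1, -2]].
There the 2×2 minor on rows j ∈ {0, 1}, columns (i,k) ∈ {(0,0), (1,0)} is det [[3, -1], [-3, -3]] = -12 ≠ 0, so this unfolding has rank ≥ 2; CP rank is at least every unfolding rank, so rank(T) ≥ 2. (Flattening ranks never certify an upper bound on CP rank; for that we must actually write T with 2 rank-1 terms.)
Upper bound — finding two terms. Write S_k = T[:,:,k] for the frontal slices: S₀ = [[3, -3, -3], [-1, -3, -1]], S₁ = [[-3, 3, 3], [-3, -1, 1]], S₂ = [[6, -6, -6], [4, 0, -2]].
If T = a₁ ∘ b₁ ∘ c₁ + a₂ ∘ b₂ ∘ c₂ then each S_k = c₁[k]·a₁b₁ᵀ + c₂[k]·a₂b₂ᵀ. S₀ and S₁ are linearly independent, so a₁b₁ᵀ and a₂b₂ᵀ must span the same plane of matrices: they are the rank-1 matrices of the form x·S₀ + y·S₁.
The 2×2 minor of x·S₀ + y·S₁ on rows {0,1}, columns {0,1} is −12·x² + 12·y² = (-12)·(x − y)(x + y), vanishing at (x:y) = (1:1) and (1:-1).
M₁ = S₀ + S₁ = [[0, 0, 0], [-4, -4, 0]] = (-4)·[0, 1][1, 1, 0]ᵀ and M₂ = S₀ − S₁ = [[6, -6, -6], [2, -2, -2]] = 2·[3, 1][1, -1, -1]ᵀ, so take a₁ = [0, 1], b₁ = [1, 1, 0], a₂ = [3, 1], b₂ = [1, -1, -1].
Each slice is an integer combination of E₁ = a₁b₁ᵀ and E₂ = a₂b₂ᵀ: S₀ = −2·E₁ + E₂, S₁ = −2·E₁ − E₂, S₂ = 2·E₁ + 2·E₂; reading off coefficients, c₁ = [-2, -2, 2] and c₂ = [1, -1, 2].
Hence T = [0, 1] ∘ [1, 1, 0] ∘ [-2, -2, 2] + [3, 1] ∘ [1, -1, -1] ∘ [1, -1, 2], so rank(T) ≤ 2.
These bounds meet, so rank(T) = 2.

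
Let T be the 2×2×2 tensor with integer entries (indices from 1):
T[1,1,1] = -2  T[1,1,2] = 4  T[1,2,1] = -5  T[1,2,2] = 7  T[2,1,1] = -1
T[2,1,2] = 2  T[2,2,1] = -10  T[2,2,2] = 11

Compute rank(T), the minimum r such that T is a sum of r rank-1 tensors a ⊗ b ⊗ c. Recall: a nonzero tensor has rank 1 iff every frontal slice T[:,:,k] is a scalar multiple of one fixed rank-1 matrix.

2

Lower bound: the mode-1 unfolding of T (rows indexed by i, columns by (j,k) = (1,1), (1,2), (2,1), (2,2)) is [[-2, 4, -5, 7], [-1, 2, -10, 11]].
There the 2×2 minor on rows i ∈ {1, 2}, columns (j,k) ∈ {(1,1), (2,1)} is det [[-2, -5], [-1, -10]] = 15 ≠ 0, so this unfolding has rank ≥ 2; CP rank is at least every unfolding rank, so rank(T) ≥ 2. (This is only a lower bound: in general the CP rank may exceed every unfolding rank, so we still need to exhibit 2 rank-1 terms summing to T.)
Upper bound — finding two terms. Write S_k = T[:,:,k] for the frontal slices: S₁ = [[-2, -5], [-1, -10]], S₂ = [[4, 7], [2, 11]].
If T = a₁ ⊗ b₁ ⊗ c₁ + a₂ ⊗ b₂ ⊗ c₂ then each S_k = c₁[k]·a₁b₁ᵀ + c₂[k]·a₂b₂ᵀ. S₁ and S₂ are linearly independent, so a₁b₁ᵀ and a₂b₂ᵀ must span the same plane of matrices: they are the rank-1 matrices of the form x·S₁ + y·S₂.
det(x·S₁ + y·S₂) is 15·x² − 45·xy + 30·y² = 15·(x − 2·y)(x − y), vanishing at (x:y) = (2:1) and (1:1).
M₁ = 2·S₁ + S₂ = [[0, -3], [0, -9]] = (-3)·[1, 3][0, 1]ᵀ and M₂ = S₁ + S₂ = [[2, 2], [1, 1]] = [2, 1][1, 1]ᵀ, so take a₁ = [1, 3], b₁ = [0, 1], a₂ = [2, 1], b₂ = [1, 1].
Each slice is an integer combination of E₁ = a₁b₁ᵀ and E₂ = a₂b₂ᵀ: S₁ = −3·E₁ − E₂, S₂ = 3·E₁ + 2·E₂; reading off coefficients, c₁ = [-3, 3] and c₂ = [-1, 2].
Hence T = [1, 3] ⊗ [0, 1] ⊗ [-3, 3] + [2, 1] ⊗ [1, 1] ⊗ [-1, 2], so rank(T) ≤ 2.
These bounds meet, so rank(T) = 2.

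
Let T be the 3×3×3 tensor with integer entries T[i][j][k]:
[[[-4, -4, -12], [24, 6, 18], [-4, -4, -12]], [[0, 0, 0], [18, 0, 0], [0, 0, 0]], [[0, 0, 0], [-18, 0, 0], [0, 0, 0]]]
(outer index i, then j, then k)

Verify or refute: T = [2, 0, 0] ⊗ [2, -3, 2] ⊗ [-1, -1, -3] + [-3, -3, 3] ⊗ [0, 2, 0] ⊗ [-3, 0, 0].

Reconstruct entrywise from the claimed factors. For example, T[1,2,1] = 0 and Σₗ aₗ[1]bₗ[2]cₗ[1] = (0)·(2)·(-1) + (-3)·(0)·(0) = 0; checking all 27 entries, every one matches. The claim holds.

Yes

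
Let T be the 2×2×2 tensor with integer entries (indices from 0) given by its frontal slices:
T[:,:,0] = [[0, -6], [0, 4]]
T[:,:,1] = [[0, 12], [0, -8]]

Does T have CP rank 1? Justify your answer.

If T = a ∘ b ∘ c then every fibre of T is a multiple of the corresponding factor, so read the factors off the fibres through the nonzero entry T[0,1,0] = -6.
The mode-1 fibre T[:,1,0] = [-6, 4] gives a = [3, -2] (primitive direction); the mode-2 fibre T[0,:,0] = [0, -6] gives b = [0, 1]; then c[k] = T[0,1,k] / (a[0]·b[1]) = [-6, 12] / 3 = [-2, 4].
Expanding [3, -2] ∘ [0, 1] ∘ [-2, 4] reproduces all 8 entries of T, so T = [3, -2] ∘ [0, 1] ∘ [-2, 4] and rank(T) ≤ 1.
Equivalently every frontal slice T[:,:,k] is c[k] times the rank-1 matrix [3, -2] ∘ [0, 1]. So T has rank 1 (it is nonzero).

Yes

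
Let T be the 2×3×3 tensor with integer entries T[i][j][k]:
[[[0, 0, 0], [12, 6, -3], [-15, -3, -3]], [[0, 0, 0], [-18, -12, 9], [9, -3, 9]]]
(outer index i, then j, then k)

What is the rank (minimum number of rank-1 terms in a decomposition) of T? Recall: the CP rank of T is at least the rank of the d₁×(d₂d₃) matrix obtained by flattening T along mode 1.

Lower bound: the mode-3 unfolding of T (rows indexed by k, columns by (i,j) = (0,0), (0,1), (0,2), (1,0), (1,1), (1,2)) is [[0, 12, -15, 0, -18, 9], [0, 6, -3, 0, -12, -3], [0, -3, -3, 0, 9, 9]].
There the 2×2 minor on rows k ∈ {0, 1}, columns (i,j) ∈ {(0,1), (0,2)} is det [[12, -15], [6, -3]] = 54 ≠ 0, so this unfolding has rank ≥ 2; CP rank is at least every unfolding rank, so rank(T) ≥ 2. (Flattening ranks never certify an upper bound on CP rank; for that we must actually write T with 2 rank-1 terms.)
Upper bound — finding two terms. Write S_k = T[:,:,k] for the frontal slices: S₀ = [[0, 12, -15], [0, -18, 9]], S₁ = [[0, 6, -3], [0, -12, -3]], S₂ = [[0, -3, -3], [0, 9, 9]].
If T = a₁ ⊗ b₁ ⊗ c₁ + a₂ ⊗ b₂ ⊗ c₂ then each S_k = c₁[k]·a₁b₁ᵀ + c₂[k]·a₂b₂ᵀ. S₀ and S₁ are linearly independent, so a₁b₁ᵀ and a₂b₂ᵀ must span the same plane of matrices: they are the rank-1 matrices of the form x·S₀ + y·S₁.
The 2×2 minor of x·S₀ + y·S₁ on rows {0,1}, columns {1,2} is −162·x² − 216·xy − 54·y² = (-54)·(x + y)(3·x + y), vanishing at (x:y) = (1:-1) and (1:-3).
M₁ = S₀ − S₁ = [[0, 6, -12], [0, -6, 12]] = 6·(1, -1)(0, 1, -2)ᵀ and M₂ = S₀ − 3·S₁ = [[0, -6, -6], [0, 18, 18]] = (-6)·(1, -3)(0, 1, 1)ᵀ, so take a₁ = (1, -1), b₁ = (0, 1, -2), a₂ = (1, -3), b₂ = (0, 1, 1).
Each slice is an integer combination of E₁ = a₁b₁ᵀ and E₂ = a₂b₂ᵀ: S₀ = 9·E₁ + 3·E₂, S₁ = 3·E₁ + 3·E₂, S₂ = −3·E₂; reading off coefficients, c₁ = (9, 3, 0) and c₂ = (3, 3, -3).
Hence T = (1, -1) ⊗ (0, 1, -2) ⊗ (9, 3, 0) + (1, -3) ⊗ (0, 1, 1) ⊗ (3, 3, -3), so rank(T) ≤ 2.
These bounds meet, so rank(T) = 2.

2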